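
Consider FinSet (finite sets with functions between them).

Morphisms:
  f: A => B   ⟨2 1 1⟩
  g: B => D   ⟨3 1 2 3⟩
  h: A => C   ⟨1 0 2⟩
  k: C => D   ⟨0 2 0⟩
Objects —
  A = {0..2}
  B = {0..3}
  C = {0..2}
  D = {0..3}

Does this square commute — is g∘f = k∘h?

Path 1 = f;g:
  0 f=>2 g=>2
  1 f=>1 g=>1
  2 f=>1 g=>1
  composite₁ = ⟨2 1 1⟩
Path 2 = h;k:
  0 h=>1 k=>2
  1 h=>0 k=>0
  2 h=>2 k=>0
  composite₂ = ⟨2 0 0⟩
Equal? distinct morphisms ✗

Answer: DOES NOT COMMUTE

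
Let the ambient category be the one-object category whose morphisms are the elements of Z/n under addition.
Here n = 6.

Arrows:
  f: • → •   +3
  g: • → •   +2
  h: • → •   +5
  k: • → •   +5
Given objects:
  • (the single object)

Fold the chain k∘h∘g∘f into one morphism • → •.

  0 +3≡3 +2≡5 +5≡4 +5≡3  (mod 6)
result: +3

Answer: +3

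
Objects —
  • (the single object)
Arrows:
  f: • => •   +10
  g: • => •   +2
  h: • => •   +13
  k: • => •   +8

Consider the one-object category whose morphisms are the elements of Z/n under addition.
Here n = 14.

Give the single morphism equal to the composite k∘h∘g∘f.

Answer: +5

Trace:
  0 +10≡10 +2≡12 +13≡11 +8≡5  (mod 14)
result: +5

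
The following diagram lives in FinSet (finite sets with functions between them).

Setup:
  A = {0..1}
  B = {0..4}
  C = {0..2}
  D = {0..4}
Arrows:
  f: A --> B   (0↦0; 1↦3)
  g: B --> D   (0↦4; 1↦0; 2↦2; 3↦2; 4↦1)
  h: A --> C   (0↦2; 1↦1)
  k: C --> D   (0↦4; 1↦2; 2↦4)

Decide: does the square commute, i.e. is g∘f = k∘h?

Answer: COMMUTES

Work:
1) trace f;g:
  0 f-->0 g-->4
  1 f-->3 g-->2
  result₁ = (0↦4; 1↦2)
2) trace h;k:
  0 h-->2 k-->4
  1 h-->1 k-->2
  result₂ = (0↦4; 1↦2)
Equal? same morphism ✓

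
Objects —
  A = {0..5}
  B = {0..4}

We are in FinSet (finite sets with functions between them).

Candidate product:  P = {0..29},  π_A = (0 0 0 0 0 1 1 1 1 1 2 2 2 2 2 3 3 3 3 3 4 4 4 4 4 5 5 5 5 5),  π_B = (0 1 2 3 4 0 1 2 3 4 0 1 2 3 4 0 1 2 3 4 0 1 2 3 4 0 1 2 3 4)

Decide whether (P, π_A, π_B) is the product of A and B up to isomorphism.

|A|·|B| = 6·5 = 30;  |P| = 30
Check the pairing map k ↦ (π_A(k), π_B(k)):
  0 ↦ (0,0)
  1 ↦ (0,1)
  2 ↦ (0,2)
  3 ↦ (0,3)
  4 ↦ (0,4)
  5 ↦ (1,0)
  6 ↦ (1,1)
  7 ↦ (1,2)
  8 ↦ (1,3)
  9 ↦ (1,4)
  10 ↦ (2,0)
  11 ↦ (2,1)
  12 ↦ (2,2)
  13 ↦ (2,3)
  14 ↦ (2,4)
  15 ↦ (3,0)
  16 ↦ (3,1)
  17 ↦ (3,2)
  18 ↦ (3,3)
  19 ↦ (3,4)
  20 ↦ (4,0)
  21 ↦ (4,1)
  22 ↦ (4,2)
  23 ↦ (4,3)
  24 ↦ (4,4)
  25 ↦ (5,0)
  26 ↦ (5,1)
  27 ↦ (5,2)
  28 ↦ (5,3)
  29 ↦ (5,4)
distinct pairs in image: 30 / 30 needed
  → bijection onto A×B; projections well-typed.

Answer: VALID PRODUCT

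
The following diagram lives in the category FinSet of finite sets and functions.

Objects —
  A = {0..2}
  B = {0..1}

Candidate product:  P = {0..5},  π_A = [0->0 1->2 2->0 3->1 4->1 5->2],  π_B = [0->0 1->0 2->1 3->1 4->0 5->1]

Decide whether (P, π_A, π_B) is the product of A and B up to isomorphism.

|A|·|B| = 3·2 = 6;  |P| = 6
Check the pairing map k ↦ (π_A(k), π_B(k)):
  0 -> (0,0)
  1 -> (2,0)
  2 -> (0,1)
  3 -> (1,1)
  4 -> (1,0)
  5 -> (2,1)
distinct pairs in image: 6 / 6 needed
  → bijection onto A×B; projections well-typed.

Answer: VALID PRODUCT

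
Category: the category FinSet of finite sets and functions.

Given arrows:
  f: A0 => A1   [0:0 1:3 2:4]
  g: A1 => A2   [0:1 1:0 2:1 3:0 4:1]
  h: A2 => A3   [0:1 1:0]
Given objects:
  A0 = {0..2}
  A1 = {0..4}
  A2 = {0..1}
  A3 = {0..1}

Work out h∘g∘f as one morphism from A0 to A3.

Answer: [0:0 1:1 2:0]

Work:
  0 f=>0 g=>1 h=>0
  1 f=>3 g=>0 h=>1
  2 f=>4 g=>1 h=>0
⟦path⟧: [0:0 1:1 2:0]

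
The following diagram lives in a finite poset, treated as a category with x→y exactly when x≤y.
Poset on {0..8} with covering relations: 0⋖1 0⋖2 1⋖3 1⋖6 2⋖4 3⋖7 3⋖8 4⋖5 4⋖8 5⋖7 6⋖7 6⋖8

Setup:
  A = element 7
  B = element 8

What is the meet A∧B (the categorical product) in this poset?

Answer: NO MEET EXISTS

Trace:
Common predecessors of 7,8: {0,1,2,3,4,6}
  maximal lower bounds 3 and 4 are incomparable: neither 3<=4 nor 4<=3
→ no greatest lower bound exists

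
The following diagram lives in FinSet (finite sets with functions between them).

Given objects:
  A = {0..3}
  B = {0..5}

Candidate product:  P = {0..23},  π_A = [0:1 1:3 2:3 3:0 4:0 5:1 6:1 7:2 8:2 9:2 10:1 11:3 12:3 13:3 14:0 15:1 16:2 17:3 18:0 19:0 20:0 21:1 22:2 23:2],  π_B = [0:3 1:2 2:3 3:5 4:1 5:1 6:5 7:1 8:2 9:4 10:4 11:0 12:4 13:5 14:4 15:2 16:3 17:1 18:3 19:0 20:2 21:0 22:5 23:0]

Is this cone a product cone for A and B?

|A|·|B| = 4·6 = 24;  |P| = 24
Check the pairing map k ↦ (π_A(k), π_B(k)):
  0 : (1,3)
  1 : (3,2)
  2 : (3,3)
  3 : (0,5)
  4 : (0,1)
  5 : (1,1)
  6 : (1,5)
  7 : (2,1)
  8 : (2,2)
  9 : (2,4)
  10 : (1,4)
  11 : (3,0)
  12 : (3,4)
  13 : (3,5)
  14 : (0,4)
  15 : (1,2)
  16 : (2,3)
  17 : (3,1)
  18 : (0,3)
  19 : (0,0)
  20 : (0,2)
  21 : (1,0)
  22 : (2,5)
  23 : (2,0)
distinct pairs in image: 24 / 24 needed
  → bijection onto A×B; projections well-typed.

Answer: VALID PRODUCT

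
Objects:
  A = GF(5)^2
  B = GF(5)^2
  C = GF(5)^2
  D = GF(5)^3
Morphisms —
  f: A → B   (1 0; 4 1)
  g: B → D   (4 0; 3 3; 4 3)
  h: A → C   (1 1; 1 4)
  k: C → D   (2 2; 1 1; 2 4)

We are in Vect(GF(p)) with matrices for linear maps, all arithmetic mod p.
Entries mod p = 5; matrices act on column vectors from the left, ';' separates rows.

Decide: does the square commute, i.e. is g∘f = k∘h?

Along f;g (path 1):
  e0=⟨1,0⟩ f→⟨1,4⟩ g→⟨4,0,1⟩
  e1=⟨0,1⟩ f→⟨0,1⟩ g→⟨0,3,3⟩
  ⟦path⟧₁ = (4 0; 0 3; 1 3)
Along h;k (path 2):
  e0=⟨1,0⟩ h→⟨1,1⟩ k→⟨4,2,1⟩
  e1=⟨0,1⟩ h→⟨1,4⟩ k→⟨0,0,3⟩
  ⟦path⟧₂ = (4 0; 2 0; 1 3)
Equal? distinct morphisms ✗

Answer: DOES NOT COMMUTE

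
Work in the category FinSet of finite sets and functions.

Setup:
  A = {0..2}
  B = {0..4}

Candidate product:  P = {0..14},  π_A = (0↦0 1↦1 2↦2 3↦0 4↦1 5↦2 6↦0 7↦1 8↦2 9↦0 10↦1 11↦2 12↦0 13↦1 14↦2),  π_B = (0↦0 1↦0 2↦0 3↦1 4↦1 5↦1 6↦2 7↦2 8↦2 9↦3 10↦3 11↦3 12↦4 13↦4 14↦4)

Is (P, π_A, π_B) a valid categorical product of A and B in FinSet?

Answer: VALID PRODUCT

Work:
|A|·|B| = 3·5 = 15;  |P| = 15
Check the pairing map k ↦ (π_A(k), π_B(k)):
  0 ↦ (0,0)
  1 ↦ (1,0)
  2 ↦ (2,0)
  3 ↦ (0,1)
  4 ↦ (1,1)
  5 ↦ (2,1)
  6 ↦ (0,2)
  7 ↦ (1,2)
  8 ↦ (2,2)
  9 ↦ (0,3)
  10 ↦ (1,3)
  11 ↦ (2,3)
  12 ↦ (0,4)
  13 ↦ (1,4)
  14 ↦ (2,4)
distinct pairs in image: 15 / 15 needed
  → bijection onto A×B; projections well-typed.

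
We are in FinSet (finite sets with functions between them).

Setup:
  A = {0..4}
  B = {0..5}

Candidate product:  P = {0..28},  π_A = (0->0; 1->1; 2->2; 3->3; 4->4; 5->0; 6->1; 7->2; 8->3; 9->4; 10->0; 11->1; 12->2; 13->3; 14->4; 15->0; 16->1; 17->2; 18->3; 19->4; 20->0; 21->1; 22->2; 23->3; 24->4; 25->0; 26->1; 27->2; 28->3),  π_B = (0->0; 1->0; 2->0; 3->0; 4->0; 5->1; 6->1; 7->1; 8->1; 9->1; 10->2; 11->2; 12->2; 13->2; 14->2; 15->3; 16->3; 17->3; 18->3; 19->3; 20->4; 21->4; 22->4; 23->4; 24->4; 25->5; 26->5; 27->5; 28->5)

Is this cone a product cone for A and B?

|A|·|B| = 5·6 = 30;  |P| = 29
  → cardinalities differ; no bijection possible.

Answer: NOT A VALID PRODUCT — |P|=29 ≠ |A|·|B|=30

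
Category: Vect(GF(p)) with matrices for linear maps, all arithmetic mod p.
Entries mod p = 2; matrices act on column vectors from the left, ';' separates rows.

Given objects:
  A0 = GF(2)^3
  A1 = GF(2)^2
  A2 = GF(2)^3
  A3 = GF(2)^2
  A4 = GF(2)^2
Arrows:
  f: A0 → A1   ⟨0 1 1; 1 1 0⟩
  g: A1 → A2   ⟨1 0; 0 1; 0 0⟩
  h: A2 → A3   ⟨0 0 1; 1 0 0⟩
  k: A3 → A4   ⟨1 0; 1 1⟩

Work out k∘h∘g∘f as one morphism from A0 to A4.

  e0=⟨1,0,0⟩ f→⟨0,1⟩ g→⟨0,1,0⟩ h→⟨0,0⟩ k→⟨0,0⟩
  e1=⟨0,1,0⟩ f→⟨1,1⟩ g→⟨1,1,0⟩ h→⟨0,1⟩ k→⟨0,1⟩
  e2=⟨0,0,1⟩ f→⟨1,0⟩ g→⟨1,0,0⟩ h→⟨0,1⟩ k→⟨0,1⟩
composite: ⟨0 0 0; 0 1 1⟩

Answer: ⟨0 0 0; 0 1 1⟩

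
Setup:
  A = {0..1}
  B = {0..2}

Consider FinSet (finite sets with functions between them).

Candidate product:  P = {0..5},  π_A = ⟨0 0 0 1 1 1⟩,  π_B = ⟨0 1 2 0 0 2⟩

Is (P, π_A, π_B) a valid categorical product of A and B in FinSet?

Answer: NOT A VALID PRODUCT — duplicate pair at indices 3,4

Work:
|A|·|B| = 2·3 = 6;  |P| = 6
Check the pairing map k ↦ (π_A(k), π_B(k)):
  0 ↦ (0,0)
  1 ↦ (0,1)
  2 ↦ (0,2)
  3 ↦ (1,0)
  4 ↦ (1,0)  ✗ repeats pair of k=3
  5 ↦ (1,2)
distinct pairs in image: 5 / 6 needed
  → (1,0) hit at k=3 and k=4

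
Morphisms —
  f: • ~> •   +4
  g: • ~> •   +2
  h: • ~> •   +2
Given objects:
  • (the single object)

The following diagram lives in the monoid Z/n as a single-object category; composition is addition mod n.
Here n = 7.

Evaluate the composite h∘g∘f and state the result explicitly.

  0 +4≡4 +2≡6 +2≡1  (mod 7)
⟦path⟧: +1

Answer: +1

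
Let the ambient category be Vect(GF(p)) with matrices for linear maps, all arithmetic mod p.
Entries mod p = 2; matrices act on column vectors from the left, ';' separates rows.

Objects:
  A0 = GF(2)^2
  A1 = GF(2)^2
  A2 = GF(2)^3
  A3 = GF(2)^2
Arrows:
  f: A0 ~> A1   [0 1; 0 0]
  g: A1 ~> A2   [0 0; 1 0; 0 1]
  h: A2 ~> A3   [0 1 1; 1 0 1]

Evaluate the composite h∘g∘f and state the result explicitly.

Answer: [0 1; 0 0]

Trace:
  e0=⟨1,0⟩ f~>⟨0,0⟩ g~>⟨0,0,0⟩ h~>⟨0,0⟩
  e1=⟨0,1⟩ f~>⟨1,0⟩ g~>⟨0,1,0⟩ h~>⟨1,0⟩
⟦path⟧: [0 1; 0 0]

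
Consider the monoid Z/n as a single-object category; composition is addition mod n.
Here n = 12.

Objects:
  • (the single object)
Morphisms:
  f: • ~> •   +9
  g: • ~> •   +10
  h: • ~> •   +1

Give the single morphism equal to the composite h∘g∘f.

Answer: +8

Derivation:
  0 +9≡9 +10≡7 +1≡8  (mod 12)
composite: +8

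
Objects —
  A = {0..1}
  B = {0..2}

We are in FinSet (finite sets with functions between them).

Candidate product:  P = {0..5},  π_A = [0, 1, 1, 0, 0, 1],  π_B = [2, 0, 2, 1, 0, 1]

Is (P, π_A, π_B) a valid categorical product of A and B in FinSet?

Answer: VALID PRODUCT

Trace:
|A|·|B| = 2·3 = 6;  |P| = 6
Check the pairing map k ↦ (π_A(k), π_B(k)):
  0 ↦ (0,2)
  1 ↦ (1,0)
  2 ↦ (1,2)
  3 ↦ (0,1)
  4 ↦ (0,0)
  5 ↦ (1,1)
distinct pairs in image: 6 / 6 needed
  → bijection onto A×B; projections well-typed.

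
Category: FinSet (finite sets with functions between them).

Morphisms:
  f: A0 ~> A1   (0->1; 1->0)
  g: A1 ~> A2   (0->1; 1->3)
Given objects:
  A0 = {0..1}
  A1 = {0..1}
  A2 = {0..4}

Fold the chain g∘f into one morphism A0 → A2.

  0 f~>1 g~>3
  1 f~>0 g~>1
⟦path⟧: (0->3; 1->1)

Answer: (0->3; 1->1)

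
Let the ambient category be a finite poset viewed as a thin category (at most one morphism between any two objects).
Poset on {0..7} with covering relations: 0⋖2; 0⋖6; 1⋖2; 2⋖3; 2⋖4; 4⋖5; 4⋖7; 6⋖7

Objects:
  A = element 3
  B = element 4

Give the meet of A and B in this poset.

Answer: A∧B = 2

Derivation:
Common predecessors of 3,4: {0,1,2}
  0 ≤ 2
  1 ≤ 2
  2 ≤ 2
glb = 2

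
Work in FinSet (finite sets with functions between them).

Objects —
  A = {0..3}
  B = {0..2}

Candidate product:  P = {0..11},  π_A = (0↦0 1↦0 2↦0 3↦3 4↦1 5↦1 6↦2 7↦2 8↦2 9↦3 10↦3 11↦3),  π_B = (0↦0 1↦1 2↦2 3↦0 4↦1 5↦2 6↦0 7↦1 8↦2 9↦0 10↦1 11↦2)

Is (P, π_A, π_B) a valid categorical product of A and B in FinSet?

Answer: NOT A VALID PRODUCT — duplicate pair at indices 9,3

Work:
|A|·|B| = 4·3 = 12;  |P| = 12
Check the pairing map k ↦ (π_A(k), π_B(k)):
  0 ↦ (0,0)
  1 ↦ (0,1)
  2 ↦ (0,2)
  3 ↦ (3,0)
  4 ↦ (1,1)
  5 ↦ (1,2)
  6 ↦ (2,0)
  7 ↦ (2,1)
  8 ↦ (2,2)
  9 ↦ (3,0)  ✗ repeats pair of k=3
  10 ↦ (3,1)
  11 ↦ (3,2)
distinct pairs in image: 11 / 12 needed
  → (3,0) hit at k=3 and k=9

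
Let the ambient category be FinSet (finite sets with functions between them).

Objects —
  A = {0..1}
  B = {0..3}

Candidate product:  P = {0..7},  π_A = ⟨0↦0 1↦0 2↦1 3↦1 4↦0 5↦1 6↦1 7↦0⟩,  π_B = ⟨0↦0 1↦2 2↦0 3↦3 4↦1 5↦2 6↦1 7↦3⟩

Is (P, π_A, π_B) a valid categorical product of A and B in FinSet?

|A|·|B| = 2·4 = 8;  |P| = 8
Check the pairing map k ↦ (π_A(k), π_B(k)):
  0 ↦ (0,0)
  1 ↦ (0,2)
  2 ↦ (1,0)
  3 ↦ (1,3)
  4 ↦ (0,1)
  5 ↦ (1,2)
  6 ↦ (1,1)
  7 ↦ (0,3)
distinct pairs in image: 8 / 8 needed
  → bijection onto A×B; projections well-typed.

Answer: VALID PRODUCT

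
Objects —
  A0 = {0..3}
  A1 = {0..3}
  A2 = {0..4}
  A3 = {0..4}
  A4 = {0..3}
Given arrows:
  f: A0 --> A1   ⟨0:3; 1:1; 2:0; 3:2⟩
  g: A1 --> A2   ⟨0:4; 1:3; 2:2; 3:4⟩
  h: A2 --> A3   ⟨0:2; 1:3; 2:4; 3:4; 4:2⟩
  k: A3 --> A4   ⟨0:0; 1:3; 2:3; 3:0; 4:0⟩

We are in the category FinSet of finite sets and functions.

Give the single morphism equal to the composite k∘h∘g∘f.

  0 f-->3 g-->4 h-->2 k-->3
  1 f-->1 g-->3 h-->4 k-->0
  2 f-->0 g-->4 h-->2 k-->3
  3 f-->2 g-->2 h-->4 k-->0
⟦path⟧: ⟨0:3; 1:0; 2:3; 3:0⟩

Answer: ⟨0:3; 1:0; 2:3; 3:0⟩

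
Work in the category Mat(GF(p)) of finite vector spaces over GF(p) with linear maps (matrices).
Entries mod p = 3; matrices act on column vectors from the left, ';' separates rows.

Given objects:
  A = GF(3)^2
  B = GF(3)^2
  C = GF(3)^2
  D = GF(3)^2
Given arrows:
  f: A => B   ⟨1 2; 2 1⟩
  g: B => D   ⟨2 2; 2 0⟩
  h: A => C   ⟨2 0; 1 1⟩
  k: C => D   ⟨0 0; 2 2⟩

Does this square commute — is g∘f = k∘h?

Along f;g (path 1):
  e0=⟨1,0⟩ f=>⟨1,2⟩ g=>⟨0,2⟩
  e1=⟨0,1⟩ f=>⟨2,1⟩ g=>⟨0,1⟩
  composite₁ = ⟨0 0; 2 1⟩
Along h;k (path 2):
  e0=⟨1,0⟩ h=>⟨2,1⟩ k=>⟨0,0⟩
  e1=⟨0,1⟩ h=>⟨0,1⟩ k=>⟨0,2⟩
  composite₂ = ⟨0 0; 0 2⟩
Equal? NO — does not commute

Answer: DOES NOT COMMUTE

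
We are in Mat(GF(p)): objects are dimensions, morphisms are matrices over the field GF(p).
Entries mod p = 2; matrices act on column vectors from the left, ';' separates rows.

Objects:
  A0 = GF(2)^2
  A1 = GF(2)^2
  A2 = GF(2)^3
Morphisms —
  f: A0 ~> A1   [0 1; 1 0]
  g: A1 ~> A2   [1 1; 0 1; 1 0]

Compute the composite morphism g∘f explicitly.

Answer: [1 1; 1 0; 0 1]

Derivation:
  e0=⟨1,0⟩ f~>⟨0,1⟩ g~>⟨1,1,0⟩
  e1=⟨0,1⟩ f~>⟨1,0⟩ g~>⟨1,0,1⟩
result: [1 1; 1 0; 0 1]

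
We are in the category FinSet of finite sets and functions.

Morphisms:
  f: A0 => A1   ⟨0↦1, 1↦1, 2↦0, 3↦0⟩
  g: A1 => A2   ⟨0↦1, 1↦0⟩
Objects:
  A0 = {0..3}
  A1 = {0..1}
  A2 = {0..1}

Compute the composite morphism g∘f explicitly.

Answer: ⟨0↦0, 1↦0, 2↦1, 3↦1⟩

Trace:
  0 f=>1 g=>0
  1 f=>1 g=>0
  2 f=>0 g=>1
  3 f=>0 g=>1
result: ⟨0↦0, 1↦0, 2↦1, 3↦1⟩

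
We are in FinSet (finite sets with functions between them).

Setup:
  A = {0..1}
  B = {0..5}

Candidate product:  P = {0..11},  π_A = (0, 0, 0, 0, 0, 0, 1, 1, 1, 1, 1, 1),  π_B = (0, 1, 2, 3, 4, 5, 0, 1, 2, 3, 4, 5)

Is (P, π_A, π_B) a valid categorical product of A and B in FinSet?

Answer: VALID PRODUCT

Trace:
|A|·|B| = 2·6 = 12;  |P| = 12
Check the pairing map k ↦ (π_A(k), π_B(k)):
  0 -> (0,0)
  1 -> (0,1)
  2 -> (0,2)
  3 -> (0,3)
  4 -> (0,4)
  5 -> (0,5)
  6 -> (1,0)
  7 -> (1,1)
  8 -> (1,2)
  9 -> (1,3)
  10 -> (1,4)
  11 -> (1,5)
distinct pairs in image: 12 / 12 needed
  → bijection onto A×B; projections well-typed.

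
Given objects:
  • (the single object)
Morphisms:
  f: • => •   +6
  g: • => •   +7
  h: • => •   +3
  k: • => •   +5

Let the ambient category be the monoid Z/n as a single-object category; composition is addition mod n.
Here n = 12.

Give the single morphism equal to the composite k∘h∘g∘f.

  0 +6≡6 +7≡1 +3≡4 +5≡9  (mod 12)
result: +9

Answer: +9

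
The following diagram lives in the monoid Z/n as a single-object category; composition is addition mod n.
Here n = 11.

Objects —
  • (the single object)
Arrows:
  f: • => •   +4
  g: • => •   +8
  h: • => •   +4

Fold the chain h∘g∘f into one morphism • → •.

  0 +4≡4 +8≡1 +4≡5  (mod 11)
result: +5

Answer: +5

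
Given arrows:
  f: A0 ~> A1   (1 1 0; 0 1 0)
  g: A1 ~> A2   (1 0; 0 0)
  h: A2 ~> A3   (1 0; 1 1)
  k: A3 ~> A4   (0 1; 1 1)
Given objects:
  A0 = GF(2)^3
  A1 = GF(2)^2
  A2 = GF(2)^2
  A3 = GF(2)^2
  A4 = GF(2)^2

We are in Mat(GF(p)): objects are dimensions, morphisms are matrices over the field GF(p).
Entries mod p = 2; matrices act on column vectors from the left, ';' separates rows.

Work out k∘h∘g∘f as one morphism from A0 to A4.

  e0=(1,0,0) f~>(1,0) g~>(1,0) h~>(1,1) k~>(1,0)
  e1=(0,1,0) f~>(1,1) g~>(1,0) h~>(1,1) k~>(1,0)
  e2=(0,0,1) f~>(0,0) g~>(0,0) h~>(0,0) k~>(0,0)
composite: (1 1 0; 0 0 0)

Answer: (1 1 0; 0 0 0)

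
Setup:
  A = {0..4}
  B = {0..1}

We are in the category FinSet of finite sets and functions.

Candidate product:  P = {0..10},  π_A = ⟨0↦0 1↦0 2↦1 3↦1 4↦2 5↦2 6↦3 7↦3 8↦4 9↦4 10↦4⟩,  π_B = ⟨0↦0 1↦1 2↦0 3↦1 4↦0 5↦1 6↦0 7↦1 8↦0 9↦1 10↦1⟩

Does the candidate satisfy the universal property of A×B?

|A|·|B| = 5·2 = 10;  |P| = 11
  → cardinalities differ; no bijection possible.

Answer: NOT A VALID PRODUCT — |P|=11 ≠ |A|·|B|=10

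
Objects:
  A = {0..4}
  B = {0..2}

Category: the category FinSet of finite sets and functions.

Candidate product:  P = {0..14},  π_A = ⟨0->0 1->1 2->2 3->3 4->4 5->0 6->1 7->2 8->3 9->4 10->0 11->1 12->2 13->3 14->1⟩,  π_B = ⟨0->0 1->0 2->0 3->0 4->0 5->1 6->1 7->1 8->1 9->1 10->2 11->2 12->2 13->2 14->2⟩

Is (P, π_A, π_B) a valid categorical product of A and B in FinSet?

|A|·|B| = 5·3 = 15;  |P| = 15
Check the pairing map k ↦ (π_A(k), π_B(k)):
  0 -> (0,0)
  1 -> (1,0)
  2 -> (2,0)
  3 -> (3,0)
  4 -> (4,0)
  5 -> (0,1)
  6 -> (1,1)
  7 -> (2,1)
  8 -> (3,1)
  9 -> (4,1)
  10 -> (0,2)
  11 -> (1,2)
  12 -> (2,2)
  13 -> (3,2)
  14 -> (1,2)  ✗ repeats pair of k=11
distinct pairs in image: 14 / 15 needed
  → (1,2) hit at k=11 and k=14

Answer: NOT A VALID PRODUCT — duplicate pair at indices 11,14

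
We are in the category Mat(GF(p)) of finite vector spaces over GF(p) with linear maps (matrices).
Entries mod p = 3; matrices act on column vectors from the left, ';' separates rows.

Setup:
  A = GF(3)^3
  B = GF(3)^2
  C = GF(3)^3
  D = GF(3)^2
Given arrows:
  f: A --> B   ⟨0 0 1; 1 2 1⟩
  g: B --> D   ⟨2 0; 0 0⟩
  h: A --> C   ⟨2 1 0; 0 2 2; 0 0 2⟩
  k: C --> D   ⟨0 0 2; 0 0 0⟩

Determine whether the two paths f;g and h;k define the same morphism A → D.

Answer: DOES NOT COMMUTE

Derivation:
Along f;g (path 1):
  e0=⟨1,0,0⟩ f-->⟨0,1⟩ g-->⟨0,0⟩
  e1=⟨0,1,0⟩ f-->⟨0,2⟩ g-->⟨0,0⟩
  e2=⟨0,0,1⟩ f-->⟨1,1⟩ g-->⟨2,0⟩
  result₁ = ⟨0 0 2; 0 0 0⟩
Along h;k (path 2):
  e0=⟨1,0,0⟩ h-->⟨2,0,0⟩ k-->⟨0,0⟩
  e1=⟨0,1,0⟩ h-->⟨1,2,0⟩ k-->⟨0,0⟩
  e2=⟨0,0,1⟩ h-->⟨0,2,2⟩ k-->⟨1,0⟩
  result₂ = ⟨0 0 1; 0 0 0⟩
Equal? NO — does not commute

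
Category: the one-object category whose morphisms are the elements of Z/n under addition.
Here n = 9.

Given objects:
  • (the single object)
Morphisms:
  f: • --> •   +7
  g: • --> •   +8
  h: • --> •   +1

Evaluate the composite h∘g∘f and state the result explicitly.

  0 +7≡7 +8≡6 +1≡7  (mod 9)
⟦path⟧: +7

Answer: +7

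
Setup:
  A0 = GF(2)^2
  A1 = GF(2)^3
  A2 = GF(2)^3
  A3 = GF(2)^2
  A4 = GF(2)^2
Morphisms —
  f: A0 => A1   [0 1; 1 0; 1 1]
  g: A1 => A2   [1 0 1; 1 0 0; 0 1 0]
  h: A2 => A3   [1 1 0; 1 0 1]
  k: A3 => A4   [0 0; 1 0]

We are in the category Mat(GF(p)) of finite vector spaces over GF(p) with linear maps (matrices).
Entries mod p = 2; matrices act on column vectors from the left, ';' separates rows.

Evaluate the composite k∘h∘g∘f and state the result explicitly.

  e0=⟨1,0⟩ f=>⟨0,1,1⟩ g=>⟨1,0,1⟩ h=>⟨1,0⟩ k=>⟨0,1⟩
  e1=⟨0,1⟩ f=>⟨1,0,1⟩ g=>⟨0,1,0⟩ h=>⟨1,0⟩ k=>⟨0,1⟩
⟦path⟧: [0 0; 1 1]

Answer: [0 0; 1 1]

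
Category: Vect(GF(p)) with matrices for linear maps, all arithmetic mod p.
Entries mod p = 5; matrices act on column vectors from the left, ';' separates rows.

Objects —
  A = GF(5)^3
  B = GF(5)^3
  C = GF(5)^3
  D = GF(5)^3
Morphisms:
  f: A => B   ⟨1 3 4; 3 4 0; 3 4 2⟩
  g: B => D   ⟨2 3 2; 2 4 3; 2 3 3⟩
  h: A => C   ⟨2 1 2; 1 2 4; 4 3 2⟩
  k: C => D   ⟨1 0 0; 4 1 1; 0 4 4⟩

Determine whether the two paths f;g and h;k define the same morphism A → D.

Path 1 = f;g:
  e0=⟨1,0,0⟩ f=>⟨1,3,3⟩ g=>⟨2,3,0⟩
  e1=⟨0,1,0⟩ f=>⟨3,4,4⟩ g=>⟨1,4,0⟩
  e2=⟨0,0,1⟩ f=>⟨4,0,2⟩ g=>⟨2,4,4⟩
  ⟦path⟧₁ = ⟨2 1 2; 3 4 4; 0 0 4⟩
Path 2 = h;k:
  e0=⟨1,0,0⟩ h=>⟨2,1,4⟩ k=>⟨2,3,0⟩
  e1=⟨0,1,0⟩ h=>⟨1,2,3⟩ k=>⟨1,4,0⟩
  e2=⟨0,0,1⟩ h=>⟨2,4,2⟩ k=>⟨2,4,4⟩
  ⟦path⟧₂ = ⟨2 1 2; 3 4 4; 0 0 4⟩
Equal? same morphism ✓

Answer: COMMUTES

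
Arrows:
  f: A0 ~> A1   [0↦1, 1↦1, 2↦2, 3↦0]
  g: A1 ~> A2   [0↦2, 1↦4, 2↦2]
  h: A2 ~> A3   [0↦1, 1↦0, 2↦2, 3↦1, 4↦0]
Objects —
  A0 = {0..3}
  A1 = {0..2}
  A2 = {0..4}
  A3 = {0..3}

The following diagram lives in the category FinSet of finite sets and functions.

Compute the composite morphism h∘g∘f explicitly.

Answer: [0↦0, 1↦0, 2↦2, 3↦2]

Work:
  0 f~>1 g~>4 h~>0
  1 f~>1 g~>4 h~>0
  2 f~>2 g~>2 h~>2
  3 f~>0 g~>2 h~>2
result: [0↦0, 1↦0, 2↦2, 3↦2]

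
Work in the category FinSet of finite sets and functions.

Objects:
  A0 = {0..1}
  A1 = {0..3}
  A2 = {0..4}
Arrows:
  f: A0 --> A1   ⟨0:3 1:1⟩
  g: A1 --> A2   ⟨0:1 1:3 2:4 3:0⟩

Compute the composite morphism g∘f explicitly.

Answer: ⟨0:0 1:3⟩

Derivation:
  0 f-->3 g-->0
  1 f-->1 g-->3
result: ⟨0:0 1:3⟩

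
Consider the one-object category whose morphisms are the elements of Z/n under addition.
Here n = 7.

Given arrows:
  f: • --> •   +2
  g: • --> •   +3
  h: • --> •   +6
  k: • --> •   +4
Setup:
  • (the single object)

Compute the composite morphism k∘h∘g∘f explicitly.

Answer: +1

Trace:
  0 +2≡2 +3≡5 +6≡4 +4≡1  (mod 7)
composite: +1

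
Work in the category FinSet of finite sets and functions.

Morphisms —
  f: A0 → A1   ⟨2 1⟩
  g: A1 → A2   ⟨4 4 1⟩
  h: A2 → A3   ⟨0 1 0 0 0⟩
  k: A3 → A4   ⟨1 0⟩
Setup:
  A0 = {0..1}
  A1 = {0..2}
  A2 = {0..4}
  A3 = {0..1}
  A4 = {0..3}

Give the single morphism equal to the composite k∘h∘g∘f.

  0 f→2 g→1 h→1 k→0
  1 f→1 g→4 h→0 k→1
result: ⟨0 1⟩

Answer: ⟨0 1⟩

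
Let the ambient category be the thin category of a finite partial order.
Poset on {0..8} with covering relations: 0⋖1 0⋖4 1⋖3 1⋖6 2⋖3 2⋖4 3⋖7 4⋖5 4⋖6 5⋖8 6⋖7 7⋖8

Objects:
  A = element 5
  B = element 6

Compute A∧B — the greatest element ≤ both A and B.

Answer: A∧B = 4

Derivation:
Lower bounds of A=5 and B=6: {0,2,4}
  0 ≤ 4
  2 ≤ 4
  4 ≤ 4
glb = 4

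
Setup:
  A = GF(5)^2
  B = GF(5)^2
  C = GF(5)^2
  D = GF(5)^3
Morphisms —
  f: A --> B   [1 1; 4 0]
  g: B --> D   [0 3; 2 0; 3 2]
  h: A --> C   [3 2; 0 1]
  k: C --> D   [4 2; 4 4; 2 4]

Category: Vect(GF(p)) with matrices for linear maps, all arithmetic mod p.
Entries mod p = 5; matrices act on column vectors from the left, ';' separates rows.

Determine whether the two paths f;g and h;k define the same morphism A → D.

Answer: COMMUTES

Work:
Along f;g (path 1):
  e0=⟨1,0⟩ f-->⟨1,4⟩ g-->⟨2,2,1⟩
  e1=⟨0,1⟩ f-->⟨1,0⟩ g-->⟨0,2,3⟩
  ⟦path⟧₁ = [2 0; 2 2; 1 3]
Along h;k (path 2):
  e0=⟨1,0⟩ h-->⟨3,0⟩ k-->⟨2,2,1⟩
  e1=⟨0,1⟩ h-->⟨2,1⟩ k-->⟨0,2,3⟩
  ⟦path⟧₂ = [2 0; 2 2; 1 3]
Equal? equal; square commutes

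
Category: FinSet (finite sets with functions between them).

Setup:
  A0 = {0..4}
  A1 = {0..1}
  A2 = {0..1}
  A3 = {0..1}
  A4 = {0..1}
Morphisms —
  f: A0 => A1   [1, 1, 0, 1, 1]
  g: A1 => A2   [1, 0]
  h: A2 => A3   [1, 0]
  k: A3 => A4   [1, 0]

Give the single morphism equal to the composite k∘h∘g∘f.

  0 f=>1 g=>0 h=>1 k=>0
  1 f=>1 g=>0 h=>1 k=>0
  2 f=>0 g=>1 h=>0 k=>1
  3 f=>1 g=>0 h=>1 k=>0
  4 f=>1 g=>0 h=>1 k=>0
⟦path⟧: [0, 0, 1, 0, 0]

Answer: [0, 0, 1, 0, 0]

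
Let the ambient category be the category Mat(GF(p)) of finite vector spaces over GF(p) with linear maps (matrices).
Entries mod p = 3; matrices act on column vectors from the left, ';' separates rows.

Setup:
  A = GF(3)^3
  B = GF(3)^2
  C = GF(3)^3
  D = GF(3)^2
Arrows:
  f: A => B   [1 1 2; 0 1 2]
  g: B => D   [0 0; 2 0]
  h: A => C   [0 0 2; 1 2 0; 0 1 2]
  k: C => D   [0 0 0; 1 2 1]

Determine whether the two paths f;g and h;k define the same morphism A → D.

Along f;g (path 1):
  e0=[1,0,0] f=>[1,0] g=>[0,2]
  e1=[0,1,0] f=>[1,1] g=>[0,2]
  e2=[0,0,1] f=>[2,2] g=>[0,1]
  ⟦path⟧₁ = [0 0 0; 2 2 1]
Along h;k (path 2):
  e0=[1,0,0] h=>[0,1,0] k=>[0,2]
  e1=[0,1,0] h=>[0,2,1] k=>[0,2]
  e2=[0,0,1] h=>[2,0,2] k=>[0,1]
  ⟦path⟧₂ = [0 0 0; 2 2 1]
Equal? same morphism ✓

Answer: COMMUTES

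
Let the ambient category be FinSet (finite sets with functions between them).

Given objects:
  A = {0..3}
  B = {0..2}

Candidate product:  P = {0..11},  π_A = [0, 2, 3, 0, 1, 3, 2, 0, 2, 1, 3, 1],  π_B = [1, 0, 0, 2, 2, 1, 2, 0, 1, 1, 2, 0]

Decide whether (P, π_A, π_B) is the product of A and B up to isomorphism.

Answer: VALID PRODUCT

Derivation:
|A|·|B| = 4·3 = 12;  |P| = 12
Check the pairing map k ↦ (π_A(k), π_B(k)):
  0 : (0,1)
  1 : (2,0)
  2 : (3,0)
  3 : (0,2)
  4 : (1,2)
  5 : (3,1)
  6 : (2,2)
  7 : (0,0)
  8 : (2,1)
  9 : (1,1)
  10 : (3,2)
  11 : (1,0)
distinct pairs in image: 12 / 12 needed
  → bijection onto A×B; projections well-typed.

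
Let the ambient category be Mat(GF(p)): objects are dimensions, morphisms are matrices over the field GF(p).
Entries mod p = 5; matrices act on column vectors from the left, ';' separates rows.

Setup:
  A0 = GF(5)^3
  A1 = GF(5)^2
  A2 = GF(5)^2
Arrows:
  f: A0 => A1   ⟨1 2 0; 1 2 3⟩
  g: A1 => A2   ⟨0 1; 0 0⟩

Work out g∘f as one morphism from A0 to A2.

Answer: ⟨1 2 3; 0 0 0⟩

Work:
  e0=(1,0,0) f=>(1,1) g=>(1,0)
  e1=(0,1,0) f=>(2,2) g=>(2,0)
  e2=(0,0,1) f=>(0,3) g=>(3,0)
composite: ⟨1 2 3; 0 0 0⟩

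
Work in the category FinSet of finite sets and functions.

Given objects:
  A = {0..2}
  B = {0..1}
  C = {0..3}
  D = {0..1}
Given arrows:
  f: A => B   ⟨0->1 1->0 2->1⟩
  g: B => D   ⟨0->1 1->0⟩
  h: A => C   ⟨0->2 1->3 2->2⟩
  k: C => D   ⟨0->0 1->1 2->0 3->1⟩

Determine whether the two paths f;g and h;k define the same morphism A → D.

Answer: COMMUTES

Trace:
Path 1 = f;g:
  0 f=>1 g=>0
  1 f=>0 g=>1
  2 f=>1 g=>0
  ⟦path⟧₁ = ⟨0->0 1->1 2->0⟩
Path 2 = h;k:
  0 h=>2 k=>0
  1 h=>3 k=>1
  2 h=>2 k=>0
  ⟦path⟧₂ = ⟨0->0 1->1 2->0⟩
Equal? YES — commutes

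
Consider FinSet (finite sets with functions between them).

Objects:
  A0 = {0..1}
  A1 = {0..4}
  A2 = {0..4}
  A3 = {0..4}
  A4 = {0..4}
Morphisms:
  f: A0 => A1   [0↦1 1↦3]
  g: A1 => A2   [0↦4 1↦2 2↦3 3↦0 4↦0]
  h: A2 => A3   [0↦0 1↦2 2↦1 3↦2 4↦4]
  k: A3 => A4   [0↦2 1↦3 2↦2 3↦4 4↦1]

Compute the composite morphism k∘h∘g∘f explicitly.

Answer: [0↦3 1↦2]

Trace:
  0 f=>1 g=>2 h=>1 k=>3
  1 f=>3 g=>0 h=>0 k=>2
composite: [0↦3 1↦2]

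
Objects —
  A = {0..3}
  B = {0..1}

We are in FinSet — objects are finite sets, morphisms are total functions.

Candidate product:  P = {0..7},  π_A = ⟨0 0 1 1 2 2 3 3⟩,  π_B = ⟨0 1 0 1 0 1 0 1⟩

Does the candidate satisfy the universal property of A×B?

Answer: VALID PRODUCT

Work:
|A|·|B| = 4·2 = 8;  |P| = 8
Check the pairing map k ↦ (π_A(k), π_B(k)):
  0 ↦ (0,0)
  1 ↦ (0,1)
  2 ↦ (1,0)
  3 ↦ (1,1)
  4 ↦ (2,0)
  5 ↦ (2,1)
  6 ↦ (3,0)
  7 ↦ (3,1)
distinct pairs in image: 8 / 8 needed
  → bijection onto A×B; projections well-typed.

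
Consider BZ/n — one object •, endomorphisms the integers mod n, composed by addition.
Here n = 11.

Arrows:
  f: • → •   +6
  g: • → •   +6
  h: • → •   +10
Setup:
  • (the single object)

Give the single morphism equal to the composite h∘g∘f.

  0 +6≡6 +6≡1 +10≡0  (mod 11)
⟦path⟧: +0

Answer: +0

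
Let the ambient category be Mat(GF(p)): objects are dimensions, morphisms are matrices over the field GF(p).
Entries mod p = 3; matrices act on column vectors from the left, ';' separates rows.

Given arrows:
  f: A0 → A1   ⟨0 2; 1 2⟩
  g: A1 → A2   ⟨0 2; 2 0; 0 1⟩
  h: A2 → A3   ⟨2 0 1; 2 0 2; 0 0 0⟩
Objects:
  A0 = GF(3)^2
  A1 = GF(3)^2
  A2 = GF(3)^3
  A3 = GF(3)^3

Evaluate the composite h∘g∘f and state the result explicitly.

Answer: ⟨2 1; 0 0; 0 0⟩

Trace:
  e0=⟨1,0⟩ f→⟨0,1⟩ g→⟨2,0,1⟩ h→⟨2,0,0⟩
  e1=⟨0,1⟩ f→⟨2,2⟩ g→⟨1,1,2⟩ h→⟨1,0,0⟩
⟦path⟧: ⟨2 1; 0 0; 0 0⟩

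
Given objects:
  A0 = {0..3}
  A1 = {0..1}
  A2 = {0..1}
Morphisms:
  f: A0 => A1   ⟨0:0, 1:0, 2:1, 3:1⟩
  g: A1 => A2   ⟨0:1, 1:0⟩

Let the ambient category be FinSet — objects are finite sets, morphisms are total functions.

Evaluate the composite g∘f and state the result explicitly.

  0 f=>0 g=>1
  1 f=>0 g=>1
  2 f=>1 g=>0
  3 f=>1 g=>0
result: ⟨0:1, 1:1, 2:0, 3:0⟩

Answer: ⟨0:1, 1:1, 2:0, 3:0⟩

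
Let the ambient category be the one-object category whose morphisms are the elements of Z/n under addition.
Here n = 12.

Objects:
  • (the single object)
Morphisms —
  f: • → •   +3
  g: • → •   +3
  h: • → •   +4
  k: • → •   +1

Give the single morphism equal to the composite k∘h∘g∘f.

  0 +3≡3 +3≡6 +4≡10 +1≡11  (mod 12)
result: +11

Answer: +11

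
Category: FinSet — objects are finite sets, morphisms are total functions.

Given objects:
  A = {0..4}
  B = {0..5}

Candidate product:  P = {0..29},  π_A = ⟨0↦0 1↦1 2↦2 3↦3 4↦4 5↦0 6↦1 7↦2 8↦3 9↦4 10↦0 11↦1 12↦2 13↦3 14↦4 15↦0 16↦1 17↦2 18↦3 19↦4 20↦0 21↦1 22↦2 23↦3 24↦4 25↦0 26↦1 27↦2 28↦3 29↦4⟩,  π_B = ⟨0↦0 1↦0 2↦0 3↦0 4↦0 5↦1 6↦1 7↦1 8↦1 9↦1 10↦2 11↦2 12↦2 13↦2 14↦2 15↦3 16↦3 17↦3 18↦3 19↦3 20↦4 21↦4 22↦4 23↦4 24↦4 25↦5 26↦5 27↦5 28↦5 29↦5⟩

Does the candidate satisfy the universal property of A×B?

|A|·|B| = 5·6 = 30;  |P| = 30
Check the pairing map k ↦ (π_A(k), π_B(k)):
  0 ↦ (0,0)
  1 ↦ (1,0)
  2 ↦ (2,0)
  3 ↦ (3,0)
  4 ↦ (4,0)
  5 ↦ (0,1)
  6 ↦ (1,1)
  7 ↦ (2,1)
  8 ↦ (3,1)
  9 ↦ (4,1)
  10 ↦ (0,2)
  11 ↦ (1,2)
  12 ↦ (2,2)
  13 ↦ (3,2)
  14 ↦ (4,2)
  15 ↦ (0,3)
  16 ↦ (1,3)
  17 ↦ (2,3)
  18 ↦ (3,3)
  19 ↦ (4,3)
  20 ↦ (0,4)
  21 ↦ (1,4)
  22 ↦ (2,4)
  23 ↦ (3,4)
  24 ↦ (4,4)
  25 ↦ (0,5)
  26 ↦ (1,5)
  27 ↦ (2,5)
  28 ↦ (3,5)
  29 ↦ (4,5)
distinct pairs in image: 30 / 30 needed
  → bijection onto A×B; projections well-typed.

Answer: VALID PRODUCT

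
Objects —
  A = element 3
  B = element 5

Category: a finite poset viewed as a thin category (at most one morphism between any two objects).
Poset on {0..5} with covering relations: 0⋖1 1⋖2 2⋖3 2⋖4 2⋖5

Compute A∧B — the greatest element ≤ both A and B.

Answer: A∧B = 2

Work:
{x : x<=A ∧ x<=B} = {0,1,2}  (A=3, B=5)
  0 <= 2
  1 <= 2
  2 <= 2
glb = 2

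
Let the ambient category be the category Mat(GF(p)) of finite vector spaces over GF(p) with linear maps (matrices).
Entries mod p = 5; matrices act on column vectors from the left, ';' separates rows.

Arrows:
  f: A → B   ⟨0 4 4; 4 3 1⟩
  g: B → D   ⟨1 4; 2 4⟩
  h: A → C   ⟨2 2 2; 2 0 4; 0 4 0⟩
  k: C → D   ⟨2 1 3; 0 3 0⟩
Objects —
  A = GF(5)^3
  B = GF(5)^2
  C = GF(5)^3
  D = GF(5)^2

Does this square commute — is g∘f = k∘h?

1) trace f;g:
  e0=⟨1,0,0⟩ f→⟨0,4⟩ g→⟨1,1⟩
  e1=⟨0,1,0⟩ f→⟨4,3⟩ g→⟨1,0⟩
  e2=⟨0,0,1⟩ f→⟨4,1⟩ g→⟨3,2⟩
  ⟦path⟧₁ = ⟨1 1 3; 1 0 2⟩
2) trace h;k:
  e0=⟨1,0,0⟩ h→⟨2,2,0⟩ k→⟨1,1⟩
  e1=⟨0,1,0⟩ h→⟨2,0,4⟩ k→⟨1,0⟩
  e2=⟨0,0,1⟩ h→⟨2,4,0⟩ k→⟨3,2⟩
  ⟦path⟧₂ = ⟨1 1 3; 1 0 2⟩
Equal? YES — commutes

Answer: COMMUTES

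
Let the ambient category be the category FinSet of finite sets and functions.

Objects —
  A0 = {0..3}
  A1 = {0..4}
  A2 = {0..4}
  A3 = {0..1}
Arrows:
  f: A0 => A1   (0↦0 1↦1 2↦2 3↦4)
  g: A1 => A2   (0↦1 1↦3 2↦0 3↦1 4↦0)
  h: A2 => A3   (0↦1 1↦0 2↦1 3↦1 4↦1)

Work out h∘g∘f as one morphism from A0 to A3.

Answer: (0↦0 1↦1 2↦1 3↦1)

Work:
  0 f=>0 g=>1 h=>0
  1 f=>1 g=>3 h=>1
  2 f=>2 g=>0 h=>1
  3 f=>4 g=>0 h=>1
composite: (0↦0 1↦1 2↦1 3↦1)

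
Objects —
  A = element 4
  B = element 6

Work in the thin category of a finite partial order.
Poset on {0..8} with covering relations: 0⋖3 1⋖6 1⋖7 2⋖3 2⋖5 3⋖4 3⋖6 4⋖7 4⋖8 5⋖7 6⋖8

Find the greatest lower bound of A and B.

Answer: A∧B = 3

Work:
Common predecessors of 4,6: {0,2,3}
  0 <= 3
  2 <= 3
  3 <= 3
glb = 3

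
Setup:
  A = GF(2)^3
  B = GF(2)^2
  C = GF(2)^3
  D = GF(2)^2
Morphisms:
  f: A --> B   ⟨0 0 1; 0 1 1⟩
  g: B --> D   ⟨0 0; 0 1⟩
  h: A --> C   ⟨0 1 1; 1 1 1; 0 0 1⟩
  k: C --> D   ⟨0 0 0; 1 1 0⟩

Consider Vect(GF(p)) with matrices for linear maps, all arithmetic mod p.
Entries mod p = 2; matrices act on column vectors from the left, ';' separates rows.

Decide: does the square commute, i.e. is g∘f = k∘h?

Along f;g (path 1):
  e0=(1,0,0) f-->(0,0) g-->(0,0)
  e1=(0,1,0) f-->(0,1) g-->(0,1)
  e2=(0,0,1) f-->(1,1) g-->(0,1)
  ⟦path⟧₁ = ⟨0 0 0; 0 1 1⟩
Along h;k (path 2):
  e0=(1,0,0) h-->(0,1,0) k-->(0,1)
  e1=(0,1,0) h-->(1,1,0) k-->(0,0)
  e2=(0,0,1) h-->(1,1,1) k-->(0,0)
  ⟦path⟧₂ = ⟨0 0 0; 1 0 0⟩
Equal? differ; not commutative

Answer: DOES NOT COMMUTE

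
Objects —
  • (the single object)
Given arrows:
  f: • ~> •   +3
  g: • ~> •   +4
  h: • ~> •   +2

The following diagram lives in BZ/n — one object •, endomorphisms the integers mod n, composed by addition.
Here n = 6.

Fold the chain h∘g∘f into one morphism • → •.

  0 +3≡3 +4≡1 +2≡3  (mod 6)
composite: +3

Answer: +3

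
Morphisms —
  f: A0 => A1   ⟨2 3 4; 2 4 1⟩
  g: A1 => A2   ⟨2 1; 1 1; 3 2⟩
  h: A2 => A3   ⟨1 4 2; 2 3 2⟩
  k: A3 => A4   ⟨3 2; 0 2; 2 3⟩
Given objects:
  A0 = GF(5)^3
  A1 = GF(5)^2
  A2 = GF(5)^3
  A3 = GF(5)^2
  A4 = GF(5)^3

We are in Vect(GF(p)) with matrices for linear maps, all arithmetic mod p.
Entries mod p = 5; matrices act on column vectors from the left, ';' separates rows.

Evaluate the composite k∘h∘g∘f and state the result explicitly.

Answer: ⟨4 1 3; 3 0 2; 1 4 2⟩

Derivation:
  e0=[1,0,0] f=>[2,2] g=>[1,4,0] h=>[2,4] k=>[4,3,1]
  e1=[0,1,0] f=>[3,4] g=>[0,2,2] h=>[2,0] k=>[1,0,4]
  e2=[0,0,1] f=>[4,1] g=>[4,0,4] h=>[2,1] k=>[3,2,2]
composite: ⟨4 1 3; 3 0 2; 1 4 2⟩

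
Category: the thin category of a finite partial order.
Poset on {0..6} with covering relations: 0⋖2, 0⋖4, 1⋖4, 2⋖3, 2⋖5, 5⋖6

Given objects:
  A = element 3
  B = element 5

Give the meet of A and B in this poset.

{x : x≤A ∧ x≤B} = {0,2}  (A=3, B=5)
  0 ≤ 2
  2 ≤ 2
glb = 2

Answer: A∧B = 2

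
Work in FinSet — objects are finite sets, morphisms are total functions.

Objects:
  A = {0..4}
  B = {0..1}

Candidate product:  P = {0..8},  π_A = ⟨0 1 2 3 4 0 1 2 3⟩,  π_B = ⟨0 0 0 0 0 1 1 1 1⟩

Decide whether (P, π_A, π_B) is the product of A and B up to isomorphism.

|A|·|B| = 5·2 = 10;  |P| = 9
  → cardinalities differ; no bijection possible.

Answer: NOT A VALID PRODUCT — |P|=9 ≠ |A|·|B|=10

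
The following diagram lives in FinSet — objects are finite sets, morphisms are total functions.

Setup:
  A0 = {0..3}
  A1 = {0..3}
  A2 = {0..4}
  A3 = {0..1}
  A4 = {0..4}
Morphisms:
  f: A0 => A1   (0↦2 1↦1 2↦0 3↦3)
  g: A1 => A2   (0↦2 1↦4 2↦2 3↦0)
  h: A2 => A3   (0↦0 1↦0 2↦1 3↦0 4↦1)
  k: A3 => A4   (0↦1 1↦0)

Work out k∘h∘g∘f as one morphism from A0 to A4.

  0 f=>2 g=>2 h=>1 k=>0
  1 f=>1 g=>4 h=>1 k=>0
  2 f=>0 g=>2 h=>1 k=>0
  3 f=>3 g=>0 h=>0 k=>1
composite: (0↦0 1↦0 2↦0 3↦1)

Answer: (0↦0 1↦0 2↦0 3↦1)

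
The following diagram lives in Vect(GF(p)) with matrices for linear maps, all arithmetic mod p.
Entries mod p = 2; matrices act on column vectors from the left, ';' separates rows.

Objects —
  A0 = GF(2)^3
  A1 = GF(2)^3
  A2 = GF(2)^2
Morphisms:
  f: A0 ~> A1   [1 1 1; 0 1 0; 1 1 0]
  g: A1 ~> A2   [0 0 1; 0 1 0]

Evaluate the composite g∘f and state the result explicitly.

  e0=[1,0,0] f~>[1,0,1] g~>[1,0]
  e1=[0,1,0] f~>[1,1,1] g~>[1,1]
  e2=[0,0,1] f~>[1,0,0] g~>[0,0]
result: [1 1 0; 0 1 0]

Answer: [1 1 0; 0 1 0]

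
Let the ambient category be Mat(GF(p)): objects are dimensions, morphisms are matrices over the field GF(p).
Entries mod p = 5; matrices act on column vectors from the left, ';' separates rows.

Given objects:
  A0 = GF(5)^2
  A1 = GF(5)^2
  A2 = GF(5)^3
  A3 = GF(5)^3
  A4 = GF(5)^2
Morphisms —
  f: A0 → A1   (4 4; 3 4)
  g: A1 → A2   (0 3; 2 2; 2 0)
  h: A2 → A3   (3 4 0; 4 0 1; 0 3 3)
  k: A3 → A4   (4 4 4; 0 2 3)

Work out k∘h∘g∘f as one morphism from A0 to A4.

Answer: (2 2; 1 3)

Derivation:
  e0=(1,0) f→(4,3) g→(4,4,3) h→(3,4,1) k→(2,1)
  e1=(0,1) f→(4,4) g→(2,1,3) h→(0,1,2) k→(2,3)
⟦path⟧: (2 2; 1 3)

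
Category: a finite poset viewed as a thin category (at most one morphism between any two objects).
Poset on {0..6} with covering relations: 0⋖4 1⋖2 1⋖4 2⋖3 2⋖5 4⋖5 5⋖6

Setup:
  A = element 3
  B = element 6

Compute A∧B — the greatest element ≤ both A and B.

Common predecessors of 3,6: {1,2}
  1 ≤ 2
  2 ≤ 2
glb = 2

Answer: A∧B = 2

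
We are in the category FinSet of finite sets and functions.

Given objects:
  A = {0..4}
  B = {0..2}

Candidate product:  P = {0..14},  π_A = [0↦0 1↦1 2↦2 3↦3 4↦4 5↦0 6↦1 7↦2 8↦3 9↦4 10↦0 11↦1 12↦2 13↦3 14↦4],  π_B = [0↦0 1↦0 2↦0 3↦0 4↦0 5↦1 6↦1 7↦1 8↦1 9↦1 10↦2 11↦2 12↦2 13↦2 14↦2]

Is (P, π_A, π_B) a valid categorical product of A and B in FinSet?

|A|·|B| = 5·3 = 15;  |P| = 15
Check the pairing map k ↦ (π_A(k), π_B(k)):
  0 ↦ (0,0)
  1 ↦ (1,0)
  2 ↦ (2,0)
  3 ↦ (3,0)
  4 ↦ (4,0)
  5 ↦ (0,1)
  6 ↦ (1,1)
  7 ↦ (2,1)
  8 ↦ (3,1)
  9 ↦ (4,1)
  10 ↦ (0,2)
  11 ↦ (1,2)
  12 ↦ (2,2)
  13 ↦ (3,2)
  14 ↦ (4,2)
distinct pairs in image: 15 / 15 needed
  → bijection onto A×B; projections well-typed.

Answer: VALID PRODUCT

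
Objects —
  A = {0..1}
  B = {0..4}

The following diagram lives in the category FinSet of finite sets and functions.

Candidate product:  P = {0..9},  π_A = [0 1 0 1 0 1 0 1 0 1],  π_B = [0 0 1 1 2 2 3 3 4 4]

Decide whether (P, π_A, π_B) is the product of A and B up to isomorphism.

Answer: VALID PRODUCT

Work:
|A|·|B| = 2·5 = 10;  |P| = 10
Check the pairing map k ↦ (π_A(k), π_B(k)):
  0 : (0,0)
  1 : (1,0)
  2 : (0,1)
  3 : (1,1)
  4 : (0,2)
  5 : (1,2)
  6 : (0,3)
  7 : (1,3)
  8 : (0,4)
  9 : (1,4)
distinct pairs in image: 10 / 10 needed
  → bijection onto A×B; projections well-typed.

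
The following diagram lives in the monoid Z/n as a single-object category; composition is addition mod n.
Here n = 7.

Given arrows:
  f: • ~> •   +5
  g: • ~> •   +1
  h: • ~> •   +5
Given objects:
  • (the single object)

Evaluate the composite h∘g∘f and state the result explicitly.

  0 +5≡5 +1≡6 +5≡4  (mod 7)
result: +4

Answer: +4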